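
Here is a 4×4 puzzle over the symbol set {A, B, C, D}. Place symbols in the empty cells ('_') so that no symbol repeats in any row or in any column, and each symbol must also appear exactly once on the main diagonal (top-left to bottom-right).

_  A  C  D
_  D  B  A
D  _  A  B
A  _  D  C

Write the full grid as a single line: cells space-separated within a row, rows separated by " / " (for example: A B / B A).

B A C D / C D B A / D C A B / A B D C

Cell (r1,c1): row 1 has {A,C,D}; column 1 has {A,D}; the diagonal has {A,C,D} → B.
Cell (r2,c1): row 2 has {A,B,D}; column 1 has {A,B,D} → C.
Cell (r3,c2): row 3 has {A,B,D}; column 2 has {A,D} → C.
Cell (r4,c2): row 4 has {A,C,D}; column 2 has {A,C,D} → B.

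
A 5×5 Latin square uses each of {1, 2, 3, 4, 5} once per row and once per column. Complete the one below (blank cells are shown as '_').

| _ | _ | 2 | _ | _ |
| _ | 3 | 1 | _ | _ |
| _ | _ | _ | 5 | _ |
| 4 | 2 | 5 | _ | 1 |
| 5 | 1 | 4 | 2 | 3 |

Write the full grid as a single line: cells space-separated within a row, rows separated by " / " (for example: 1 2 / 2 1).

3 5 2 1 4 / 2 3 1 4 5 / 1 4 3 5 2 / 4 2 5 3 1 / 5 1 4 2 3

At row 2, column 1: row 2 has {1,3}; column 1 has {4,5}; that leaves 2.
At row 2, column 4: row 2 has {1,2,3}; column 4 has {2,5}; that leaves 4.
At row 2, column 5: row 2 has {1,2,3,4}; column 5 has {1,3}; that leaves 5.
At row 3, column 2: row 3 has {5}; column 2 has {1,2,3}; that leaves 4.
At row 3, column 3: row 3 has {4,5}; column 3 has {1,2,4,5}; that leaves 3.
At row 3, column 5: row 3 has {3,4,5}; column 5 has {1,3,5}; that leaves 2.
At row 4, column 4: row 4 has {1,2,4,5}; column 4 has {2,4,5}; that leaves 3.
At row 1, column 2: row 1 has {2}; column 2 has {1,2,3,4}; that leaves 5.
At row 1, column 4: row 1 has {2,5}; column 4 has {2,3,4,5}; that leaves 1.
At row 1, column 5: row 1 has {1,2,5}; column 5 has {1,2,3,5}; that leaves 4.
At row 3, column 1: row 3 has {2,3,4,5}; column 1 has {2,4,5}; that leaves 1.
At row 1, column 1: row 1 has {1,2,4,5}; column 1 has {1,2,4,5}; that leaves 3.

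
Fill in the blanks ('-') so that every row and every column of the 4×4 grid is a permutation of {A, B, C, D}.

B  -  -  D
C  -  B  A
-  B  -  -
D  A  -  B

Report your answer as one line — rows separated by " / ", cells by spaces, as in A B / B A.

B C A D / C D B A / A B D C / D A C B

(r1,c2) = C
(r1,c3) = A
(r2,c2) = D
(r3,c1) = A
(r3,c4) = C
(r4,c3) = C
(r3,c3) = D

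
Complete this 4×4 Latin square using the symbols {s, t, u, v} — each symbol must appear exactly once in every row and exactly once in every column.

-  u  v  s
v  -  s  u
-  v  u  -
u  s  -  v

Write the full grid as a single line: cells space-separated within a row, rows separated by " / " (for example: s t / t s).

t u v s / v t s u / s v u t / u s t v

Cell (r1,c1): row 1 has {s,u,v}; column 1 has {u,v} → t.
Cell (r2,c2): row 2 has {s,u,v}; column 2 has {s,u,v} → t.
Cell (r3,c1): row 3 has {u,v}; column 1 has {t,u,v} → s.
Cell (r3,c4): row 3 has {s,u,v}; column 4 has {s,u,v} → t.
Cell (r4,c3): row 4 has {s,u,v}; column 3 has {s,u,v} → t.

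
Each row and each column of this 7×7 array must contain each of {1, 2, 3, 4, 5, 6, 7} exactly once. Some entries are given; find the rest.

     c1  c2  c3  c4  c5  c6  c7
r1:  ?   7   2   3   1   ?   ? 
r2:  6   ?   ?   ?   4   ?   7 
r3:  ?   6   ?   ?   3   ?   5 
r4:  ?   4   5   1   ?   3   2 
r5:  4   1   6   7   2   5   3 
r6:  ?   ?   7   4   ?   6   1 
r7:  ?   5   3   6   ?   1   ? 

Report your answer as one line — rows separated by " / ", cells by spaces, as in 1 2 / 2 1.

(r1,c1) = 5
(r1,c6) = 4
(r1,c7) = 6
(r2,c3) = 1
(r2,c6) = 2
(r3,c3) = 4
(r3,c4) = 2
(r3,c6) = 7
(r4,c1) = 7
(r4,c5) = 6
(r6,c5) = 5
(r7,c1) = 2
(r7,c5) = 7
(r7,c7) = 4
(r2,c2) = 3
(r2,c4) = 5
(r3,c1) = 1
(r6,c1) = 3
(r6,c2) = 2

5 7 2 3 1 4 6 / 6 3 1 5 4 2 7 / 1 6 4 2 3 7 5 / 7 4 5 1 6 3 2 / 4 1 6 7 2 5 3 / 3 2 7 4 5 6 1 / 2 5 3 6 7 1 4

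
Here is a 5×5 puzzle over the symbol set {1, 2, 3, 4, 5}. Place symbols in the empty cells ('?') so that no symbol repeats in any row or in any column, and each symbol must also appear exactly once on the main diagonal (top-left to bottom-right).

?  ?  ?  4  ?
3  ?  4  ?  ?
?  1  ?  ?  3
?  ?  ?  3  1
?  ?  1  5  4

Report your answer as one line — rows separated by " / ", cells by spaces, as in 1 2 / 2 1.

1 5 3 4 2 / 3 2 4 1 5 / 4 1 5 2 3 / 5 4 2 3 1 / 2 3 1 5 4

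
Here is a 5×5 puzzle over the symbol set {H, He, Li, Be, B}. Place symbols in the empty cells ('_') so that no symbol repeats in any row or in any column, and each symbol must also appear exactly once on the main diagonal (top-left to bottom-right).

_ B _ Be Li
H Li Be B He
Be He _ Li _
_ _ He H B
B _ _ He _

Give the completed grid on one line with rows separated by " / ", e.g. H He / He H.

He B H Be Li / H Li Be B He / Be He B Li H / Li Be He H B / B H Li He Be

(r1,c1): row 1 has {Li,Be,B}; column 1 has {H,Be,B}; the diagonal has {H,Li}, so it must be He.
(r1,c3): row 1 has {He,Li,Be,B}; column 3 has {He,Be}, so it must be H.
(r3,c3): row 3 has {He,Li,Be}; column 3 has {H,He,Be}; the diagonal has {H,He,Li}, so it must be B.
(r3,c5): row 3 has {He,Li,Be,B}; column 5 has {He,Li,B}, so it must be H.
(r4,c1): row 4 has {H,He,B}; column 1 has {H,He,Be,B}, so it must be Li.
(r4,c2): row 4 has {H,He,Li,B}; column 2 has {He,Li,B}, so it must be Be.
(r5,c2): row 5 has {He,B}; column 2 has {He,Li,Be,B}, so it must be H.
(r5,c3): row 5 has {H,He,B}; column 3 has {H,He,Be,B}, so it must be Li.
(r5,c5): row 5 has {H,He,Li,B}; column 5 has {H,He,Li,B}; the diagonal has {H,He,Li,B}, so it must be Be.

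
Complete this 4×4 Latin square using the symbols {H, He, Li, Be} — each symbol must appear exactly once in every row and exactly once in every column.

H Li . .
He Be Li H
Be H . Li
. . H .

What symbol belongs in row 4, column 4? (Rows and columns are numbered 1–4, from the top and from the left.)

(r3,c3): row 3 has {H,Li,Be}; column 3 has {H,Li}, so it must be He.
(r4,c1): row 4 has {H}; column 1 has {H,He,Be}, so it must be Li.
(r4,c2): row 4 has {H,Li}; column 2 has {H,Li,Be}, so it must be He.
(r4,c4): row 4 has {H,He,Li}; column 4 has {H,Li}, so it must be Be.

Be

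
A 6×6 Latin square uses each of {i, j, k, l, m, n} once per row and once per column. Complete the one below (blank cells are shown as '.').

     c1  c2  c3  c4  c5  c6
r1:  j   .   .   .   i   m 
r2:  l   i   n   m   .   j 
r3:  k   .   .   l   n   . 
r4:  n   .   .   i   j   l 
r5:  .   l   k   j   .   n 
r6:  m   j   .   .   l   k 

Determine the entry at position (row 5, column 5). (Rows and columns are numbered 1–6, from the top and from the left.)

m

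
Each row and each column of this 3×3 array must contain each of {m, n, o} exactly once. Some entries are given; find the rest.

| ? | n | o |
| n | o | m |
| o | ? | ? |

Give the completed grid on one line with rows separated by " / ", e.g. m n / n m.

(r1,c1): row 1 has {n,o}; column 1 has {n,o}, so it must be m.
(r3,c2): row 3 has {o}; column 2 has {n,o}, so it must be m.
(r3,c3): row 3 has {m,o}; column 3 has {m,o}, so it must be n.

m n o / n o m / o m n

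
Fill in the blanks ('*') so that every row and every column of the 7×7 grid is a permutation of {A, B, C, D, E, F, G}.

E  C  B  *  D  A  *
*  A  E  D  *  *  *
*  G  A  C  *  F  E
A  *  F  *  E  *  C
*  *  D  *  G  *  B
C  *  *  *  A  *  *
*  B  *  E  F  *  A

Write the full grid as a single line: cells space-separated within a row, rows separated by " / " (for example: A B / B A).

row 3 has {A,C,E,F,G}; column 5 has {A,D,E,F,G} — only B is left for (r3,c5).
row 4 has {A,C,E,F}; column 2 has {A,B,C,G} — only D is left for (r4,c2).
row 5 has {B,D,G}; column 1 has {A,C,E} — only F is left for (r5,c1).
row 5 has {B,D,F,G}; column 2 has {A,B,C,D,G} — only E is left for (r5,c2).
row 5 has {B,D,E,F,G}; column 4 has {C,D,E} — only A is left for (r5,c4).
row 5 has {A,B,D,E,F,G}; column 6 has {A,F} — only C is left for (r5,c6).
row 6 has {A,C}; column 2 has {A,B,C,D,E,G} — only F is left for (r6,c2).
row 6 has {A,C,F}; column 3 has {A,B,D,E,F} — only G is left for (r6,c3).
row 6 has {A,C,F,G}; column 4 has {A,C,D,E} — only B is left for (r6,c4).
row 6 has {A,B,C,F,G}; column 7 has {A,B,C,E} — only D is left for (r6,c7).
row 7 has {A,B,E,F}; column 3 has {A,B,D,E,F,G} — only C is left for (r7,c3).
row 2 has {A,D,E}; column 5 has {A,B,D,E,F,G} — only C is left for (r2,c5).
row 3 has {A,B,C,E,F,G}; column 1 has {A,C,E,F} — only D is left for (r3,c1).
row 4 has {A,C,D,E,F}; column 4 has {A,B,C,D,E} — only G is left for (r4,c4).
row 4 has {A,C,D,E,F,G}; column 6 has {A,C,F} — only B is left for (r4,c6).
row 6 has {A,B,C,D,F,G}; column 6 has {A,B,C,F} — only E is left for (r6,c6).
row 7 has {A,B,C,E,F}; column 1 has {A,C,D,E,F} — only G is left for (r7,c1).
row 7 has {A,B,C,E,F,G}; column 6 has {A,B,C,E,F} — only D is left for (r7,c6).
row 1 has {A,B,C,D,E}; column 4 has {A,B,C,D,E,G} — only F is left for (r1,c4).
row 1 has {A,B,C,D,E,F}; column 7 has {A,B,C,D,E} — only G is left for (r1,c7).
row 2 has {A,C,D,E}; column 1 has {A,C,D,E,F,G} — only B is left for (r2,c1).
row 2 has {A,B,C,D,E}; column 6 has {A,B,C,D,E,F} — only G is left for (r2,c6).
row 2 has {A,B,C,D,E,G}; column 7 has {A,B,C,D,E,G} — only F is left for (r2,c7).

E C B F D A G / B A E D C G F / D G A C B F E / A D F G E B C / F E D A G C B / C F G B A E D / G B C E F D A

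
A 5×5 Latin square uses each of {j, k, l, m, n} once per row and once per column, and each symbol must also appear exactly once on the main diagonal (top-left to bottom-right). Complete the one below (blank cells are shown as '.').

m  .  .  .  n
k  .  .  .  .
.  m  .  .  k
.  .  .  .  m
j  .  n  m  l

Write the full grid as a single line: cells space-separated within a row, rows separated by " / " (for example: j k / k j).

m l k j n / k n m l j / l m j n k / n j l k m / j k n m l

(r2,c5): row 2 has {k}; column 5 has {k,l,m,n}, so it must be j.
(r3,c3): row 3 has {k,m}; column 3 has {n}; the diagonal has {l,m}, so it must be j.
(r5,c2): row 5 has {j,l,m,n}; column 2 has {m}, so it must be k.
(r2,c2): row 2 has {j,k}; column 2 has {k,m}; the diagonal has {j,l,m}, so it must be n.
(r2,c4): row 2 has {j,k,n}; column 4 has {m}, so it must be l.
(r3,c4): row 3 has {j,k,m}; column 4 has {l,m}, so it must be n.
(r4,c4): row 4 has {m}; column 4 has {l,m,n}; the diagonal has {j,l,m,n}, so it must be k.
(r1,c4): row 1 has {m,n}; column 4 has {k,l,m,n}, so it must be j.
(r2,c3): row 2 has {j,k,l,n}; column 3 has {j,n}, so it must be m.
(r3,c1): row 3 has {j,k,m,n}; column 1 has {j,k,m}, so it must be l.
(r4,c1): row 4 has {k,m}; column 1 has {j,k,l,m}, so it must be n.
(r4,c3): row 4 has {k,m,n}; column 3 has {j,m,n}, so it must be l.
(r1,c2): row 1 has {j,m,n}; column 2 has {k,m,n}, so it must be l.
(r1,c3): row 1 has {j,l,m,n}; column 3 has {j,l,m,n}, so it must be k.
(r4,c2): row 4 has {k,l,m,n}; column 2 has {k,l,m,n}, so it must be j.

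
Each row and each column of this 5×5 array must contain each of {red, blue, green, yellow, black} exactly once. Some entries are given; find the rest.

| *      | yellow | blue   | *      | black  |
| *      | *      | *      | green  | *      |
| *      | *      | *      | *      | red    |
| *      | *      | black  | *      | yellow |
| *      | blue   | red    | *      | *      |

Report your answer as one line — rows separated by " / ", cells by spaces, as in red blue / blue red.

green yellow blue red black / black red yellow green blue / blue black green yellow red / red green black blue yellow / yellow blue red black green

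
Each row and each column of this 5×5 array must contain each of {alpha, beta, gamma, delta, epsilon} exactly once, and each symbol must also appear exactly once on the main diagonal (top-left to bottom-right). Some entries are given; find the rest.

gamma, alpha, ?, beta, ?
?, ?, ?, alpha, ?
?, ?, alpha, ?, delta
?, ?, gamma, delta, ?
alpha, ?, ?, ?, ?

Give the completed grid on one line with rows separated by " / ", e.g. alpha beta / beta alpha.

gamma alpha delta beta epsilon / delta epsilon beta alpha gamma / beta gamma alpha epsilon delta / epsilon beta gamma delta alpha / alpha delta epsilon gamma beta

(r1,c5) = epsilon
(r5,c5) = beta
(r1,c3) = delta
(r2,c2) = epsilon
(r2,c3) = beta
(r2,c5) = gamma
(r4,c2) = beta
(r4,c5) = alpha
(r5,c3) = epsilon
(r5,c4) = gamma
(r2,c1) = delta
(r3,c2) = gamma
(r3,c4) = epsilon
(r4,c1) = epsilon
(r5,c2) = delta
(r3,c1) = beta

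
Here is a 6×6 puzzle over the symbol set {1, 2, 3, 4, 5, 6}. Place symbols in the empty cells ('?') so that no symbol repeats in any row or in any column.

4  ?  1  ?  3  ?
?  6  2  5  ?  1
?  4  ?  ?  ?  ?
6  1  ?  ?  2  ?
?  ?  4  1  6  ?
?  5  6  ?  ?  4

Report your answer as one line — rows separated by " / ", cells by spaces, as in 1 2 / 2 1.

4 2 1 6 3 5 / 3 6 2 5 4 1 / 1 4 3 2 5 6 / 6 1 5 4 2 3 / 5 3 4 1 6 2 / 2 5 6 3 1 4

(r1,c2) = 2
(r1,c4) = 6
(r1,c6) = 5
(r2,c1) = 3
(r2,c5) = 4
(r4,c6) = 3
(r5,c2) = 3
(r5,c6) = 2
(r6,c5) = 1
(r3,c5) = 5
(r3,c6) = 6
(r4,c3) = 5
(r4,c4) = 4
(r5,c1) = 5
(r6,c1) = 2
(r6,c4) = 3
(r3,c1) = 1
(r3,c3) = 3
(r3,c4) = 2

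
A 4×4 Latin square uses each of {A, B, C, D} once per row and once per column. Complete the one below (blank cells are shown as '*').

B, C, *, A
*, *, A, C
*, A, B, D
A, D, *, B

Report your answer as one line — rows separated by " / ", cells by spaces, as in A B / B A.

B C D A / D B A C / C A B D / A D C B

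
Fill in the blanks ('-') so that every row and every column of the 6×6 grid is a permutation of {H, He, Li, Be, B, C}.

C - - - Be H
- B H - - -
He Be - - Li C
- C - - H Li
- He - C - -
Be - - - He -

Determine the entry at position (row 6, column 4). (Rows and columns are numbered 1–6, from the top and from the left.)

(r1,c2): row 1 has {H,Be,C}; column 2 has {He,Be,B,C}, so it must be Li.
(r2,c1): row 2 has {H,B}; column 1 has {He,Be,C}, so it must be Li.
(r2,c5): row 2 has {H,Li,B}; column 5 has {H,He,Li,Be}, so it must be C.
(r3,c3): row 3 has {He,Li,Be,C}; column 3 has {H}, so it must be B.
(r3,c4): row 3 has {He,Li,Be,B,C}; column 4 has {C}, so it must be H.
(r4,c1): row 4 has {H,Li,C}; column 1 has {He,Li,Be,C}, so it must be B.
(r5,c1): row 5 has {He,C}; column 1 has {He,Li,Be,B,C}, so it must be H.
(r5,c5): row 5 has {H,He,C}; column 5 has {H,He,Li,Be,C}, so it must be B.
(r5,c6): row 5 has {H,He,B,C}; column 6 has {H,Li,C}, so it must be Be.
(r6,c2): row 6 has {He,Be}; column 2 has {He,Li,Be,B,C}, so it must be H.
(r6,c6): row 6 has {H,He,Be}; column 6 has {H,Li,Be,C}, so it must be B.
(r1,c3): row 1 has {H,Li,Be,C}; column 3 has {H,B}, so it must be He.
(r1,c4): row 1 has {H,He,Li,Be,C}; column 4 has {H,C}, so it must be B.
(r2,c6): row 2 has {H,Li,B,C}; column 6 has {H,Li,Be,B,C}, so it must be He.
(r4,c3): row 4 has {H,Li,B,C}; column 3 has {H,He,B}, so it must be Be.
(r4,c4): row 4 has {H,Li,Be,B,C}; column 4 has {H,B,C}, so it must be He.
(r5,c3): row 5 has {H,He,Be,B,C}; column 3 has {H,He,Be,B}, so it must be Li.
(r6,c3): row 6 has {H,He,Be,B}; column 3 has {H,He,Li,Be,B}, so it must be C.
(r6,c4): row 6 has {H,He,Be,B,C}; column 4 has {H,He,B,C}, so it must be Li.

Li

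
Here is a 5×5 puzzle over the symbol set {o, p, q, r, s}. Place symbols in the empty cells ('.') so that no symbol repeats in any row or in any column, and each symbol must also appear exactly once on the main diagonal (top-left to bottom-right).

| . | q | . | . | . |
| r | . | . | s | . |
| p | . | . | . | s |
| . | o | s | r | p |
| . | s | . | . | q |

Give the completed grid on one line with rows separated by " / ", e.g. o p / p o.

s q p o r / r p q s o / p r o q s / q o s r p / o s r p q

(r2,c2): row 2 has {r,s}; column 2 has {o,q,s}; the diagonal has {q,r}, so it must be p.
(r2,c5): row 2 has {p,r,s}; column 5 has {p,q,s}, so it must be o.
(r3,c2): row 3 has {p,s}; column 2 has {o,p,q,s}, so it must be r.
(r3,c3): row 3 has {p,r,s}; column 3 has {s}; the diagonal has {p,q,r}, so it must be o.
(r3,c4): row 3 has {o,p,r,s}; column 4 has {r,s}, so it must be q.
(r4,c1): row 4 has {o,p,r,s}; column 1 has {p,r}, so it must be q.
(r5,c1): row 5 has {q,s}; column 1 has {p,q,r}, so it must be o.
(r5,c4): row 5 has {o,q,s}; column 4 has {q,r,s}, so it must be p.
(r1,c1): row 1 has {q}; column 1 has {o,p,q,r}; the diagonal has {o,p,q,r}, so it must be s.
(r1,c4): row 1 has {q,s}; column 4 has {p,q,r,s}, so it must be o.
(r1,c5): row 1 has {o,q,s}; column 5 has {o,p,q,s}, so it must be r.
(r2,c3): row 2 has {o,p,r,s}; column 3 has {o,s}, so it must be q.
(r5,c3): row 5 has {o,p,q,s}; column 3 has {o,q,s}, so it must be r.
(r1,c3): row 1 has {o,q,r,s}; column 3 has {o,q,r,s}, so it must be p.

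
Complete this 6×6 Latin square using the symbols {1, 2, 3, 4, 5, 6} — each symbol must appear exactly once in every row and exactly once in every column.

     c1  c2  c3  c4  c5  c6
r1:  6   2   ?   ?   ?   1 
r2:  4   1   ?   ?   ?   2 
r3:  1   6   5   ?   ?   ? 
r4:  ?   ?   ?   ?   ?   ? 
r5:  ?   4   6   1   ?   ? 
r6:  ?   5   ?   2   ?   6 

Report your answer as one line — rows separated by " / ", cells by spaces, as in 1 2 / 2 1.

6 2 4 3 5 1 / 4 1 3 5 6 2 / 1 6 5 4 2 3 / 5 3 2 6 1 4 / 2 4 6 1 3 5 / 3 5 1 2 4 6

At row 2, column 3: row 2 has {1,2,4}; column 3 has {5,6}; that leaves 3.
At row 4, column 2: row 4 is empty so far; column 2 has {1,2,4,5,6}; that leaves 3.
At row 6, column 1: row 6 has {2,5,6}; column 1 has {1,4,6}; that leaves 3.
At row 1, column 3: row 1 has {1,2,6}; column 3 has {3,5,6}; that leaves 4.
At row 6, column 3: row 6 has {2,3,5,6}; column 3 has {3,4,5,6}; that leaves 1.
At row 6, column 5: row 6 has {1,2,3,5,6}; column 5 is empty so far; that leaves 4.
At row 4, column 3: row 4 has {3}; column 3 has {1,3,4,5,6}; that leaves 2.
At row 4, column 1: row 4 has {2,3}; column 1 has {1,3,4,6}; that leaves 5.
At row 4, column 6: row 4 has {2,3,5}; column 6 has {1,2,6}; that leaves 4.
At row 5, column 1: row 5 has {1,4,6}; column 1 has {1,3,4,5,6}; that leaves 2.
At row 3, column 6: row 3 has {1,5,6}; column 6 has {1,2,4,6}; that leaves 3.
At row 4, column 4: row 4 has {2,3,4,5}; column 4 has {1,2}; that leaves 6.
At row 4, column 5: row 4 has {2,3,4,5,6}; column 5 has {4}; that leaves 1.
At row 5, column 6: row 5 has {1,2,4,6}; column 6 has {1,2,3,4,6}; that leaves 5.
At row 2, column 4: row 2 has {1,2,3,4}; column 4 has {1,2,6}; that leaves 5.
At row 2, column 5: row 2 has {1,2,3,4,5}; column 5 has {1,4}; that leaves 6.
At row 3, column 4: row 3 has {1,3,5,6}; column 4 has {1,2,5,6}; that leaves 4.
At row 3, column 5: row 3 has {1,3,4,5,6}; column 5 has {1,4,6}; that leaves 2.
At row 5, column 5: row 5 has {1,2,4,5,6}; column 5 has {1,2,4,6}; that leaves 3.
At row 1, column 4: row 1 has {1,2,4,6}; column 4 has {1,2,4,5,6}; that leaves 3.
At row 1, column 5: row 1 has {1,2,3,4,6}; column 5 has {1,2,3,4,6}; that leaves 5.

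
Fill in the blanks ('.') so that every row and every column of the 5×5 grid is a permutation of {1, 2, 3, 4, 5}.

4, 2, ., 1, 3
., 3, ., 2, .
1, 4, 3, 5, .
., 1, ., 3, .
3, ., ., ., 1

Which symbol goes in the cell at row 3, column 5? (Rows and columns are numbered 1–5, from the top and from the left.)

2

At row 1, column 3: row 1 has {1,2,3,4}; column 3 has {3}; that leaves 5.
At row 2, column 1: row 2 has {2,3}; column 1 has {1,3,4}; that leaves 5.
At row 2, column 5: row 2 has {2,3,5}; column 5 has {1,3}; that leaves 4.
At row 3, column 5: row 3 has {1,3,4,5}; column 5 has {1,3,4}; that leaves 2.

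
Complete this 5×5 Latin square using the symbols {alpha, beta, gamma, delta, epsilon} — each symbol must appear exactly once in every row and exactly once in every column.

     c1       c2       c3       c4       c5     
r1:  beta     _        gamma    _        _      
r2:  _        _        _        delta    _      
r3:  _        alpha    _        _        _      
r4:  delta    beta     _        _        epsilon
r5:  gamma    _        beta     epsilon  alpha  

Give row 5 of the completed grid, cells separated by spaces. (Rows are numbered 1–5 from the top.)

gamma delta beta epsilon alpha

(r1,c4) = alpha
(r1,c5) = delta
(r3,c1) = epsilon
(r3,c3) = delta
(r4,c3) = alpha
(r4,c4) = gamma
(r5,c2) = delta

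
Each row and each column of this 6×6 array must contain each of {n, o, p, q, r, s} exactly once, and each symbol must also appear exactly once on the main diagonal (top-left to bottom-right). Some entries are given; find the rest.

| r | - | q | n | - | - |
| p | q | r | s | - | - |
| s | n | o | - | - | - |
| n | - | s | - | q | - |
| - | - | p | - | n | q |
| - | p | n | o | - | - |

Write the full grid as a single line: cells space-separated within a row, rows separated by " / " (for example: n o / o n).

(r2,c5): row 2 has {p,q,r,s}; column 5 has {n,q}, so it must be o.
(r2,c6): row 2 has {o,p,q,r,s}; column 6 has {q}, so it must be n.
(r4,c4): row 4 has {n,q,s}; column 4 has {n,o,s}; the diagonal has {n,o,q,r}, so it must be p.
(r5,c1): row 5 has {n,p,q}; column 1 has {n,p,r,s}, so it must be o.
(r5,c4): row 5 has {n,o,p,q}; column 4 has {n,o,p,s}, so it must be r.
(r6,c1): row 6 has {n,o,p}; column 1 has {n,o,p,r,s}, so it must be q.
(r6,c6): row 6 has {n,o,p,q}; column 6 has {n,q}; the diagonal has {n,o,p,q,r}, so it must be s.
(r3,c4): row 3 has {n,o,s}; column 4 has {n,o,p,r,s}, so it must be q.
(r5,c2): row 5 has {n,o,p,q,r}; column 2 has {n,p,q}, so it must be s.
(r6,c5): row 6 has {n,o,p,q,s}; column 5 has {n,o,q}, so it must be r.
(r1,c2): row 1 has {n,q,r}; column 2 has {n,p,q,s}, so it must be o.
(r1,c6): row 1 has {n,o,q,r}; column 6 has {n,q,s}, so it must be p.
(r3,c5): row 3 has {n,o,q,s}; column 5 has {n,o,q,r}, so it must be p.
(r3,c6): row 3 has {n,o,p,q,s}; column 6 has {n,p,q,s}, so it must be r.
(r4,c2): row 4 has {n,p,q,s}; column 2 has {n,o,p,q,s}, so it must be r.
(r4,c6): row 4 has {n,p,q,r,s}; column 6 has {n,p,q,r,s}, so it must be o.
(r1,c5): row 1 has {n,o,p,q,r}; column 5 has {n,o,p,q,r}, so it must be s.

r o q n s p / p q r s o n / s n o q p r / n r s p q o / o s p r n q / q p n o r s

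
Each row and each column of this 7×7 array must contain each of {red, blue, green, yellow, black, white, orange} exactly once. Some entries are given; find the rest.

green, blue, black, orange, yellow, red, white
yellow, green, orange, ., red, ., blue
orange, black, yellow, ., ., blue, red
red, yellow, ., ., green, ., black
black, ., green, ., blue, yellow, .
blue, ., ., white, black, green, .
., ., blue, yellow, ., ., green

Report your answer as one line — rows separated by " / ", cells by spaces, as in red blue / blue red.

green blue black orange yellow red white / yellow green orange black red white blue / orange black yellow green white blue red / red yellow white blue green orange black / black white green red blue yellow orange / blue orange red white black green yellow / white red blue yellow orange black green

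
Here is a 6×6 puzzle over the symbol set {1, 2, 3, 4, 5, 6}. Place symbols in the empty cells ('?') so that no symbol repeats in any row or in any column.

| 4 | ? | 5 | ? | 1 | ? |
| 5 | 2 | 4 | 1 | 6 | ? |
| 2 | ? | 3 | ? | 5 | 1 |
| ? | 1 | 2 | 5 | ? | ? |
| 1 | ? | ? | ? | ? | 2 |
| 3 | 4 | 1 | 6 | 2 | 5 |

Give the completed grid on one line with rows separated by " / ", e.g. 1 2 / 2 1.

4 3 5 2 1 6 / 5 2 4 1 6 3 / 2 6 3 4 5 1 / 6 1 2 5 3 4 / 1 5 6 3 4 2 / 3 4 1 6 2 5

row 2 has {1,2,4,5,6}; column 6 has {1,2,5} — only 3 is left for (r2,c6).
row 3 has {1,2,3,5}; column 2 has {1,2,4} — only 6 is left for (r3,c2).
row 3 has {1,2,3,5,6}; column 4 has {1,5,6} — only 4 is left for (r3,c4).
row 4 has {1,2,5}; column 1 has {1,2,3,4,5} — only 6 is left for (r4,c1).
row 4 has {1,2,5,6}; column 6 has {1,2,3,5} — only 4 is left for (r4,c6).
row 5 has {1,2}; column 3 has {1,2,3,4,5} — only 6 is left for (r5,c3).
row 5 has {1,2,6}; column 4 has {1,4,5,6} — only 3 is left for (r5,c4).
row 5 has {1,2,3,6}; column 5 has {1,2,5,6} — only 4 is left for (r5,c5).
row 1 has {1,4,5}; column 2 has {1,2,4,6} — only 3 is left for (r1,c2).
row 1 has {1,3,4,5}; column 4 has {1,3,4,5,6} — only 2 is left for (r1,c4).
row 1 has {1,2,3,4,5}; column 6 has {1,2,3,4,5} — only 6 is left for (r1,c6).
row 4 has {1,2,4,5,6}; column 5 has {1,2,4,5,6} — only 3 is left for (r4,c5).
row 5 has {1,2,3,4,6}; column 2 has {1,2,3,4,6} — only 5 is left for (r5,c2).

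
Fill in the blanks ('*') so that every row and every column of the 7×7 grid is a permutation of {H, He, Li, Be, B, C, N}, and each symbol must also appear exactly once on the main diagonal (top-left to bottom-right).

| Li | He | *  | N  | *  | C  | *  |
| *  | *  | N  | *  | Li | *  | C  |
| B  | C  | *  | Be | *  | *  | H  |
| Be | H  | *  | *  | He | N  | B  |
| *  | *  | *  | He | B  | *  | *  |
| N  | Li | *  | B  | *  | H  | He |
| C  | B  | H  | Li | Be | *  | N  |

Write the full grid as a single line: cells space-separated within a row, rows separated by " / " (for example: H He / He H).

Li He B N H C Be / He Be N H Li B C / B C He Be N Li H / Be H Li C He N B / H N C He B Be Li / N Li Be B C H He / C B H Li Be He N

At row 1, column 5: row 1 has {He,Li,C,N}; column 5 has {He,Li,Be,B}; that leaves H.
At row 1, column 7: row 1 has {H,He,Li,C,N}; column 7 has {H,He,B,C,N}; that leaves Be.
At row 2, column 2: row 2 has {Li,C,N}; column 2 has {H,He,Li,B,C}; the diagonal has {H,Li,B,N}; that leaves Be.
At row 2, column 4: row 2 has {Li,Be,C,N}; column 4 has {He,Li,Be,B,N}; that leaves H.
At row 3, column 3: row 3 has {H,Be,B,C}; column 3 has {H,N}; the diagonal has {H,Li,Be,B,N}; that leaves He.
At row 3, column 5: row 3 has {H,He,Be,B,C}; column 5 has {H,He,Li,Be,B}; that leaves N.
At row 3, column 6: row 3 has {H,He,Be,B,C,N}; column 6 has {H,C,N}; that leaves Li.
At row 4, column 4: row 4 has {H,He,Be,B,N}; column 4 has {H,He,Li,Be,B,N}; the diagonal has {H,He,Li,Be,B,N}; that leaves C.
At row 5, column 1: row 5 has {He,B}; column 1 has {Li,Be,B,C,N}; that leaves H.
At row 5, column 2: row 5 has {H,He,B}; column 2 has {H,He,Li,Be,B,C}; that leaves N.
At row 5, column 6: row 5 has {H,He,B,N}; column 6 has {H,Li,C,N}; that leaves Be.
At row 5, column 7: row 5 has {H,He,Be,B,N}; column 7 has {H,He,Be,B,C,N}; that leaves Li.
At row 6, column 5: row 6 has {H,He,Li,B,N}; column 5 has {H,He,Li,Be,B,N}; that leaves C.
At row 7, column 6: row 7 has {H,Li,Be,B,C,N}; column 6 has {H,Li,Be,C,N}; that leaves He.
At row 1, column 3: row 1 has {H,He,Li,Be,C,N}; column 3 has {H,He,N}; that leaves B.
At row 2, column 1: row 2 has {H,Li,Be,C,N}; column 1 has {H,Li,Be,B,C,N}; that leaves He.
At row 2, column 6: row 2 has {H,He,Li,Be,C,N}; column 6 has {H,He,Li,Be,C,N}; that leaves B.
At row 4, column 3: row 4 has {H,He,Be,B,C,N}; column 3 has {H,He,B,N}; that leaves Li.
At row 5, column 3: row 5 has {H,He,Li,Be,B,N}; column 3 has {H,He,Li,B,N}; that leaves C.
At row 6, column 3: row 6 has {H,He,Li,B,C,N}; column 3 has {H,He,Li,B,C,N}; that leaves Be.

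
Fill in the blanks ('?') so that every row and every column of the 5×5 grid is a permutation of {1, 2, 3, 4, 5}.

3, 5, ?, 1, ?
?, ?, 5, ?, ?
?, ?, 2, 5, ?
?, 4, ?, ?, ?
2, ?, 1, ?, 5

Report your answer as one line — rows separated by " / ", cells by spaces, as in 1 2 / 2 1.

3 5 4 1 2 / 1 2 5 3 4 / 4 1 2 5 3 / 5 4 3 2 1 / 2 3 1 4 5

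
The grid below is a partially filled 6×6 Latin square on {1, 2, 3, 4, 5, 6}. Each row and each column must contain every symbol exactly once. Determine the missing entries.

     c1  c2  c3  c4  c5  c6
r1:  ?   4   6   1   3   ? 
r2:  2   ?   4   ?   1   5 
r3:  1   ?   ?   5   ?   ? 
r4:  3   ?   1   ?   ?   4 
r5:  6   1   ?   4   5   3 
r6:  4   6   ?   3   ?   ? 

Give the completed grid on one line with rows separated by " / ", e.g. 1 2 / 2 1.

5 4 6 1 3 2 / 2 3 4 6 1 5 / 1 2 3 5 4 6 / 3 5 1 2 6 4 / 6 1 2 4 5 3 / 4 6 5 3 2 1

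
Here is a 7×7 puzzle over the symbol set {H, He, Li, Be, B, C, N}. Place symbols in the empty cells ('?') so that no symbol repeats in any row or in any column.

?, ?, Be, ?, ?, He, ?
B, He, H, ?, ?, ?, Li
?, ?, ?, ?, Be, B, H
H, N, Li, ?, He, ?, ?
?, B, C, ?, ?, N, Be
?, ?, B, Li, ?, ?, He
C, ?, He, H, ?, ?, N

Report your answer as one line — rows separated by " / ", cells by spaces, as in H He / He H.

(r3,c3): row 3 has {H,Be,B}; column 3 has {H,He,Li,Be,B,C}, so it must be N.
(r5,c4): row 5 has {Be,B,C,N}; column 4 has {H,Li}, so it must be He.
(r3,c4): row 3 has {H,Be,B,N}; column 4 has {H,He,Li}, so it must be C.
(r5,c1): row 5 has {He,Be,B,C,N}; column 1 has {H,B,C}, so it must be Li.
(r5,c5): row 5 has {He,Li,Be,B,C,N}; column 5 has {He,Be}, so it must be H.
(r1,c1): row 1 has {He,Be}; column 1 has {H,Li,B,C}, so it must be N.
(r1,c4): row 1 has {He,Be,N}; column 4 has {H,He,Li,C}, so it must be B.
(r1,c7): row 1 has {He,Be,B,N}; column 7 has {H,He,Li,Be,N}, so it must be C.
(r3,c1): row 3 has {H,Be,B,C,N}; column 1 has {H,Li,B,C,N}, so it must be He.
(r3,c2): row 3 has {H,He,Be,B,C,N}; column 2 has {He,B,N}, so it must be Li.
(r4,c4): row 4 has {H,He,Li,N}; column 4 has {H,He,Li,B,C}, so it must be Be.
(r4,c6): row 4 has {H,He,Li,Be,N}; column 6 has {He,B,N}, so it must be C.
(r4,c7): row 4 has {H,He,Li,Be,C,N}; column 7 has {H,He,Li,Be,C,N}, so it must be B.
(r6,c1): row 6 has {He,Li,B}; column 1 has {H,He,Li,B,C,N}, so it must be Be.
(r6,c6): row 6 has {He,Li,Be,B}; column 6 has {He,B,C,N}, so it must be H.
(r7,c2): row 7 has {H,He,C,N}; column 2 has {He,Li,B,N}, so it must be Be.
(r7,c6): row 7 has {H,He,Be,C,N}; column 6 has {H,He,B,C,N}, so it must be Li.
(r1,c2): row 1 has {He,Be,B,C,N}; column 2 has {He,Li,Be,B,N}, so it must be H.
(r1,c5): row 1 has {H,He,Be,B,C,N}; column 5 has {H,He,Be}, so it must be Li.
(r2,c4): row 2 has {H,He,Li,B}; column 4 has {H,He,Li,Be,B,C}, so it must be N.
(r2,c5): row 2 has {H,He,Li,B,N}; column 5 has {H,He,Li,Be}, so it must be C.
(r2,c6): row 2 has {H,He,Li,B,C,N}; column 6 has {H,He,Li,B,C,N}, so it must be Be.
(r6,c2): row 6 has {H,He,Li,Be,B}; column 2 has {H,He,Li,Be,B,N}, so it must be C.
(r6,c5): row 6 has {H,He,Li,Be,B,C}; column 5 has {H,He,Li,Be,C}, so it must be N.
(r7,c5): row 7 has {H,He,Li,Be,C,N}; column 5 has {H,He,Li,Be,C,N}, so it must be B.

N H Be B Li He C / B He H N C Be Li / He Li N C Be B H / H N Li Be He C B / Li B C He H N Be / Be C B Li N H He / C Be He H B Li N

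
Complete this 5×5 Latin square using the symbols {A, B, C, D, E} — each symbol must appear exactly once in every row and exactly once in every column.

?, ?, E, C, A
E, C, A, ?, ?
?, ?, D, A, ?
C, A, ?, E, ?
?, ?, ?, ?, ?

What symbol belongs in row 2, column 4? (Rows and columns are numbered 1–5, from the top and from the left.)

D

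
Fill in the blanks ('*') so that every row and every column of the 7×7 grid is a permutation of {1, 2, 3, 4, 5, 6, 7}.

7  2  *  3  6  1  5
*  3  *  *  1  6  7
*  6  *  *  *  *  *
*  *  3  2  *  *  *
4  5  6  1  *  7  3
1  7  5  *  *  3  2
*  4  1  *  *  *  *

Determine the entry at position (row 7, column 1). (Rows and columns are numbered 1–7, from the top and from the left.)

3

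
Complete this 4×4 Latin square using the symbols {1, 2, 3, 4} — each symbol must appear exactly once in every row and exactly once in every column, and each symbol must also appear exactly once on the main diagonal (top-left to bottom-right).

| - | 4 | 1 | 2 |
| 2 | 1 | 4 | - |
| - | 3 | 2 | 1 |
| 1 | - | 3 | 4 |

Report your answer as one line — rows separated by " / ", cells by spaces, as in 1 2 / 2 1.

3 4 1 2 / 2 1 4 3 / 4 3 2 1 / 1 2 3 4

row 1 has {1,2,4}; column 1 has {1,2}; the diagonal has {1,2,4} — only 3 is left for (r1,c1).
row 2 has {1,2,4}; column 4 has {1,2,4} — only 3 is left for (r2,c4).
row 3 has {1,2,3}; column 1 has {1,2,3} — only 4 is left for (r3,c1).
row 4 has {1,3,4}; column 2 has {1,3,4} — only 2 is left for (r4,c2).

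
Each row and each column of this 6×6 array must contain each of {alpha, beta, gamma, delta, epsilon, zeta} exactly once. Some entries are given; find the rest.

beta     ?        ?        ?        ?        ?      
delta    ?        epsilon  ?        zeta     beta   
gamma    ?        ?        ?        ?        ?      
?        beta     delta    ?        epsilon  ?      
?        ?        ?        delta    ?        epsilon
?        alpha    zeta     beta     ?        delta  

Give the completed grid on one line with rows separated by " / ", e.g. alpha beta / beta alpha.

beta epsilon alpha zeta delta gamma / delta gamma epsilon alpha zeta beta / gamma delta beta epsilon alpha zeta / zeta beta delta gamma epsilon alpha / alpha zeta gamma delta beta epsilon / epsilon alpha zeta beta gamma delta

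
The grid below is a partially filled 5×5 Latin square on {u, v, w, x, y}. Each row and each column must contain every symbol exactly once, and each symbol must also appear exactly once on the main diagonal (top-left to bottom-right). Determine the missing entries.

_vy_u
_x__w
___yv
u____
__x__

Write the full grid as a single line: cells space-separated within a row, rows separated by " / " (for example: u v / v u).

w v y x u / y x v u w / x w u y v / u y w v x / v u x w y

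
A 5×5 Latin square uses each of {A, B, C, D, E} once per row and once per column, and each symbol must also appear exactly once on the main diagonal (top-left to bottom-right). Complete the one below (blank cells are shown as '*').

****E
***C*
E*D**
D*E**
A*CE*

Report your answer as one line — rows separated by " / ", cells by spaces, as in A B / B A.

C A B D E / B E A C D / E C D B A / D B E A C / A D C E B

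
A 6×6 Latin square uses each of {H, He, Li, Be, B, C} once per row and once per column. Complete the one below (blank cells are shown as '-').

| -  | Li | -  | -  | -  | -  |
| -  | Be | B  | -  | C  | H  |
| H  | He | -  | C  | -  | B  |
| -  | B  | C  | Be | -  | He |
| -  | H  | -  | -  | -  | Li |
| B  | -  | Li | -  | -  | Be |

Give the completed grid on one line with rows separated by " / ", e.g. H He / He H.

(r1,c6): row 1 has {Li}; column 6 has {H,He,Li,Be,B}, so it must be C.
(r3,c3): row 3 has {H,He,B,C}; column 3 has {Li,B,C}, so it must be Be.
(r3,c5): row 3 has {H,He,Be,B,C}; column 5 has {C}, so it must be Li.
(r4,c1): row 4 has {He,Be,B,C}; column 1 has {H,B}, so it must be Li.
(r4,c5): row 4 has {He,Li,Be,B,C}; column 5 has {Li,C}, so it must be H.
(r5,c3): row 5 has {H,Li}; column 3 has {Li,Be,B,C}, so it must be He.
(r5,c4): row 5 has {H,He,Li}; column 4 has {Be,C}, so it must be B.
(r5,c5): row 5 has {H,He,Li,B}; column 5 has {H,Li,C}, so it must be Be.
(r6,c2): row 6 has {Li,Be,B}; column 2 has {H,He,Li,Be,B}, so it must be C.
(r6,c5): row 6 has {Li,Be,B,C}; column 5 has {H,Li,Be,C}, so it must be He.
(r1,c3): row 1 has {Li,C}; column 3 has {He,Li,Be,B,C}, so it must be H.
(r1,c4): row 1 has {H,Li,C}; column 4 has {Be,B,C}, so it must be He.
(r1,c5): row 1 has {H,He,Li,C}; column 5 has {H,He,Li,Be,C}, so it must be B.
(r2,c1): row 2 has {H,Be,B,C}; column 1 has {H,Li,B}, so it must be He.
(r2,c4): row 2 has {H,He,Be,B,C}; column 4 has {He,Be,B,C}, so it must be Li.
(r5,c1): row 5 has {H,He,Li,Be,B}; column 1 has {H,He,Li,B}, so it must be C.
(r6,c4): row 6 has {He,Li,Be,B,C}; column 4 has {He,Li,Be,B,C}, so it must be H.
(r1,c1): row 1 has {H,He,Li,B,C}; column 1 has {H,He,Li,B,C}, so it must be Be.

Be Li H He B C / He Be B Li C H / H He Be C Li B / Li B C Be H He / C H He B Be Li / B C Li H He Be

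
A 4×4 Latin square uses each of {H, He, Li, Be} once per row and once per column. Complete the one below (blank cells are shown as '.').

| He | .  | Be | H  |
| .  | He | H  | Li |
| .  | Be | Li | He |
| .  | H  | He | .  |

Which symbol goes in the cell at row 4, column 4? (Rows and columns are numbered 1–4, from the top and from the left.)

Be

(r1,c2) = Li
(r2,c1) = Be
(r3,c1) = H
(r4,c1) = Li
(r4,c4) = Be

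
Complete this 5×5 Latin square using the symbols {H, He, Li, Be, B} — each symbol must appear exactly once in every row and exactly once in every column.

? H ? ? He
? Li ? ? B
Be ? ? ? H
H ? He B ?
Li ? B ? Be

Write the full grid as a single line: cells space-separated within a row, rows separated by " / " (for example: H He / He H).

B H Be Li He / He Li H Be B / Be B Li He H / H Be He B Li / Li He B H Be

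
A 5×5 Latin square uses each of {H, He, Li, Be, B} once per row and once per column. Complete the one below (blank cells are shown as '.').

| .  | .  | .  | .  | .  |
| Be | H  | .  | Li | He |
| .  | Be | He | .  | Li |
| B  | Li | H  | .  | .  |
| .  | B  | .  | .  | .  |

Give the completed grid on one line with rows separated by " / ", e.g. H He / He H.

At row 1, column 2: row 1 is empty so far; column 2 has {H,Li,Be,B}; that leaves He.
At row 2, column 3: row 2 has {H,He,Li,Be}; column 3 has {H,He}; that leaves B.
At row 3, column 1: row 3 has {He,Li,Be}; column 1 has {Be,B}; that leaves H.
At row 3, column 4: row 3 has {H,He,Li,Be}; column 4 has {Li}; that leaves B.
At row 4, column 5: row 4 has {H,Li,B}; column 5 has {He,Li}; that leaves Be.
At row 5, column 5: row 5 has {B}; column 5 has {He,Li,Be}; that leaves H.
At row 1, column 1: row 1 has {He}; column 1 has {H,Be,B}; that leaves Li.
At row 1, column 3: row 1 has {He,Li}; column 3 has {H,He,B}; that leaves Be.
At row 1, column 4: row 1 has {He,Li,Be}; column 4 has {Li,B}; that leaves H.
At row 1, column 5: row 1 has {H,He,Li,Be}; column 5 has {H,He,Li,Be}; that leaves B.
At row 4, column 4: row 4 has {H,Li,Be,B}; column 4 has {H,Li,B}; that leaves He.
At row 5, column 1: row 5 has {H,B}; column 1 has {H,Li,Be,B}; that leaves He.
At row 5, column 3: row 5 has {H,He,B}; column 3 has {H,He,Be,B}; that leaves Li.
At row 5, column 4: row 5 has {H,He,Li,B}; column 4 has {H,He,Li,B}; that leaves Be.

Li He Be H B / Be H B Li He / H Be He B Li / B Li H He Be / He B Li Be H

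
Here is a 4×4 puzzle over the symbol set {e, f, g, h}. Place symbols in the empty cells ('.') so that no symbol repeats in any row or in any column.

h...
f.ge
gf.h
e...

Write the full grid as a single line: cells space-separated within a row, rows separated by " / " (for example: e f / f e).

h e f g / f h g e / g f e h / e g h f

(r2,c2) = h
(r3,c3) = e
(r4,c2) = g
(r4,c4) = f
(r1,c2) = e
(r1,c3) = f
(r1,c4) = g
(r4,c3) = h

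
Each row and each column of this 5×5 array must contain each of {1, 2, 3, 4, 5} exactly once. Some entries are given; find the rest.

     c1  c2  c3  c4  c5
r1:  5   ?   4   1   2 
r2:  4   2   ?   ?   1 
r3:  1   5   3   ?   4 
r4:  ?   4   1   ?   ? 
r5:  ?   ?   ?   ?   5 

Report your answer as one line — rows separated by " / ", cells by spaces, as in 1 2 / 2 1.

5 3 4 1 2 / 4 2 5 3 1 / 1 5 3 2 4 / 2 4 1 5 3 / 3 1 2 4 5

row 1 has {1,2,4,5}; column 2 has {2,4,5} — only 3 is left for (r1,c2).
row 2 has {1,2,4}; column 3 has {1,3,4} — only 5 is left for (r2,c3).
row 2 has {1,2,4,5}; column 4 has {1} — only 3 is left for (r2,c4).
row 3 has {1,3,4,5}; column 4 has {1,3} — only 2 is left for (r3,c4).
row 4 has {1,4}; column 4 has {1,2,3} — only 5 is left for (r4,c4).
row 4 has {1,4,5}; column 5 has {1,2,4,5} — only 3 is left for (r4,c5).
row 5 has {5}; column 2 has {2,3,4,5} — only 1 is left for (r5,c2).
row 5 has {1,5}; column 3 has {1,3,4,5} — only 2 is left for (r5,c3).
row 5 has {1,2,5}; column 4 has {1,2,3,5} — only 4 is left for (r5,c4).
row 4 has {1,3,4,5}; column 1 has {1,4,5} — only 2 is left for (r4,c1).
row 5 has {1,2,4,5}; column 1 has {1,2,4,5} — only 3 is left for (r5,c1).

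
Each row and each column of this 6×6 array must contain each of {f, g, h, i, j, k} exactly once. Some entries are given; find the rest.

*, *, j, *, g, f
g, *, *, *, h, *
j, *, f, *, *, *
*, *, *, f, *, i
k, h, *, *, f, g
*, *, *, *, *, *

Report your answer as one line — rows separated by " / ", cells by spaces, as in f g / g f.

i k j h g f / g f k i h j / j g f k i h / h j g f k i / k h i j f g / f i h g j k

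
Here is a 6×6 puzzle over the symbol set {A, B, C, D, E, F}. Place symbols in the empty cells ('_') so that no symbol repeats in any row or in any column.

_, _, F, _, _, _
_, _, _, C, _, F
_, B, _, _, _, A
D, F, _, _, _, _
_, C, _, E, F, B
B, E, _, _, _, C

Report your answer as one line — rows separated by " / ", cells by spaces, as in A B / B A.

row 4 has {D,F}; column 6 has {A,B,C,F} — only E is left for (r4,c6).
row 5 has {B,C,E,F}; column 1 has {B,D} — only A is left for (r5,c1).
row 5 has {A,B,C,E,F}; column 3 has {F} — only D is left for (r5,c3).
row 6 has {B,C,E}; column 3 has {D,F} — only A is left for (r6,c3).
row 6 has {A,B,C,E}; column 5 has {F} — only D is left for (r6,c5).
row 1 has {F}; column 6 has {A,B,C,E,F} — only D is left for (r1,c6).
row 2 has {C,F}; column 1 has {A,B,D} — only E is left for (r2,c1).
row 2 has {C,E,F}; column 3 has {A,D,F} — only B is left for (r2,c3).
row 2 has {B,C,E,F}; column 5 has {D,F} — only A is left for (r2,c5).
row 4 has {D,E,F}; column 3 has {A,B,D,F} — only C is left for (r4,c3).
row 4 has {C,D,E,F}; column 5 has {A,D,F} — only B is left for (r4,c5).
row 6 has {A,B,C,D,E}; column 4 has {C,E} — only F is left for (r6,c4).
row 1 has {D,F}; column 1 has {A,B,D,E} — only C is left for (r1,c1).
row 1 has {C,D,F}; column 2 has {B,C,E,F} — only A is left for (r1,c2).
row 1 has {A,C,D,F}; column 4 has {C,E,F} — only B is left for (r1,c4).
row 1 has {A,B,C,D,F}; column 5 has {A,B,D,F} — only E is left for (r1,c5).
row 2 has {A,B,C,E,F}; column 2 has {A,B,C,E,F} — only D is left for (r2,c2).
row 3 has {A,B}; column 1 has {A,B,C,D,E} — only F is left for (r3,c1).
row 3 has {A,B,F}; column 3 has {A,B,C,D,F} — only E is left for (r3,c3).
row 3 has {A,B,E,F}; column 4 has {B,C,E,F} — only D is left for (r3,c4).
row 3 has {A,B,D,E,F}; column 5 has {A,B,D,E,F} — only C is left for (r3,c5).
row 4 has {B,C,D,E,F}; column 4 has {B,C,D,E,F} — only A is left for (r4,c4).

C A F B E D / E D B C A F / F B E D C A / D F C A B E / A C D E F B / B E A F D C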